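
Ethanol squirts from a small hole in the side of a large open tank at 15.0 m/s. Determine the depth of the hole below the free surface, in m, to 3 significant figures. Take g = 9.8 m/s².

Torricelli: v = √(2gh), so h = v²/(2g).
h = 15.0²/(2·9.8) = 225/19.60 = 11.5 m.

h ≈ 11.5 m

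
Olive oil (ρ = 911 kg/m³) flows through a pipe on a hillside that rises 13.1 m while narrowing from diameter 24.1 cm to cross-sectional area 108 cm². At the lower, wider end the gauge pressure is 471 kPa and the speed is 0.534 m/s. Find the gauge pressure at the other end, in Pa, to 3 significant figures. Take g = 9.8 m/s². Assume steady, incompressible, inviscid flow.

By continuity, v₂ = v₁·A₁/A₂ = 0.534·(456/108) = 2.26 m/s.
Applying Bernoulli between the two ends and solving for P₂: P₂ = P₁ + ½ρ(v₁² − v₂²) − ρgΔh.
P₂ = 471000 + ½·911·(0.534² − 2.26²) − 911·9.8·(+13.1) = 471000 + (-2190) − (117000) = 352000 Pa.

P₂ = 352000 Pa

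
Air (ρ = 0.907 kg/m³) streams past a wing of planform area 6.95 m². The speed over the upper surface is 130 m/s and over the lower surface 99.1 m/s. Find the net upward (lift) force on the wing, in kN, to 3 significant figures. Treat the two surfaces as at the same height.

F ≈ 22.3 kN

The faster flow above has the lower pressure; Bernoulli (same height) gives ΔP = ½ρ(v_up² − v_low²).
ΔP = ½·0.907·(130² − 99.1²) = 3210 Pa.
Lift = ΔP · A = 3210 × 6.95 = 22300 N.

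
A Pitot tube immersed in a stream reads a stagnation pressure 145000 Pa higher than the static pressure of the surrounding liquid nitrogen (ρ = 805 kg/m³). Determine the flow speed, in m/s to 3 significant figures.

The dynamic pressure equals the rise in static pressure at the stagnation point: ΔP = ½ρv².
v = √(2ΔP/ρ) = √(2·145000/805) = 19.0 m/s.

v = 19.0 m/s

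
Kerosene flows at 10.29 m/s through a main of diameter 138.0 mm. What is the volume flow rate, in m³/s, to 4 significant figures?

Q = A·v = 0.01496 m² × 10.29 m/s = 0.1539 m³/s.

Q ≈ 0.1539 m³/s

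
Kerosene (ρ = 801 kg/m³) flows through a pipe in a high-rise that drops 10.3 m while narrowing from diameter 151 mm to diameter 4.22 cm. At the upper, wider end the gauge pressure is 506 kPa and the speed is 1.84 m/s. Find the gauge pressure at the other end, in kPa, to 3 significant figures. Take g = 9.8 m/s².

By continuity, v₂ = v₁·A₁/A₂ = 1.84·(179/14.0) = 23.6 m/s.
Energy conservation along the streamline gives P₂ = P₁ − ½ρ(v₂² − v₁²) − ρg(h₂ − h₁).
P₂ = 506000 + ½·801·(1.84² − 23.6²) − 801·9.8·(−10.3) = 506000 + (-221000) − (-80900) = 366000 Pa.

P₂ ≈ 366 kPa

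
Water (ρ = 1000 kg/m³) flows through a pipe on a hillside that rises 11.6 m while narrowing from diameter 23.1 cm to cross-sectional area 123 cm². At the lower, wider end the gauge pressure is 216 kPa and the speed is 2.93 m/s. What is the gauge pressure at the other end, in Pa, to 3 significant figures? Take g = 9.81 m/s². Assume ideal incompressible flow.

P₂ = 56700 Pa

By continuity, v₂ = v₁·A₁/A₂ = 2.93·(419/123) = 9.98 m/s.
Energy conservation along the streamline gives P₂ = P₁ − ½ρ(v₂² − v₁²) − ρg(h₂ − h₁).
P₂ = 216000 + ½·1000·(2.93² − 9.98²) − 1000·9.81·(+11.6) = 216000 + (-45500) − (114000) = 56700 Pa.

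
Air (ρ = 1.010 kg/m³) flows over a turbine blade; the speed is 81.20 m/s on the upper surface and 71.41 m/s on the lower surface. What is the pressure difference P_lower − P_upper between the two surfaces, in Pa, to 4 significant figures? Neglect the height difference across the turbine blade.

ΔP = 754.5 Pa

The pressure is lower where the speed is higher: ΔP = ½ρ(v_up² − v_low²).
ΔP = ½·1.010·(81.20² − 71.41²) = 754.5 Pa.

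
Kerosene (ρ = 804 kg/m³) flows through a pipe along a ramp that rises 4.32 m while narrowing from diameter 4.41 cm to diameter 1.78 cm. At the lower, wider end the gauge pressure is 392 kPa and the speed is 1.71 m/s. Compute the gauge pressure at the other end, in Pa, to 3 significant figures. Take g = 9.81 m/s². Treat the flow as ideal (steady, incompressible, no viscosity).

The volume flow rate is constant, so v₂ = (A₁/A₂)v₁ = (15.3/2.49)·1.71 = 10.5 m/s.
Applying Bernoulli between the two ends and solving for P₂: P₂ = P₁ + ½ρ(v₁² − v₂²) − ρgΔh.
P₂ = 392000 + ½·804·(1.71² − 10.5²) − 804·9.81·(+4.32) = 392000 + (-43100) − (34100) = 315000 Pa.

P₂ ≈ 315000 Pa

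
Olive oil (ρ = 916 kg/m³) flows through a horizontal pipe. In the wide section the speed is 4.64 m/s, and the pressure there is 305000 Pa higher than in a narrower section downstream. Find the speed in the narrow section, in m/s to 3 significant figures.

Horizontal Bernoulli: P₁ + ½ρv₁² = P₂ + ½ρv₂², so v₂² = v₁² + 2(P₁ − P₂)/ρ.
v₂ = √(4.64² + 2·305000/916) = √(21.5 + 666) = 26.2 m/s.

v₂ ≈ 26.2 m/s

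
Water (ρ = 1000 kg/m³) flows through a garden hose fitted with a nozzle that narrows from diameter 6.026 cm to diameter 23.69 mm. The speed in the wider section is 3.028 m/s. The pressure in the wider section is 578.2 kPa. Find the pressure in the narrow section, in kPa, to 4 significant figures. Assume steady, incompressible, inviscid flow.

P₂ ≈ 390.9 kPa

By continuity, v₂ = v₁·A₁/A₂ = 3.028·(28.52/4.408) = 19.59 m/s.
The pipe is horizontal, so Bernoulli reduces to P₁ + ½ρv₁² = P₂ + ½ρv₂².
P₂ = P₁ − ½ρ(v₂² − v₁²) = 578200 − ½·1000·(19.59² − 3.028²) = 578200 − 187300 = 390900 Pa.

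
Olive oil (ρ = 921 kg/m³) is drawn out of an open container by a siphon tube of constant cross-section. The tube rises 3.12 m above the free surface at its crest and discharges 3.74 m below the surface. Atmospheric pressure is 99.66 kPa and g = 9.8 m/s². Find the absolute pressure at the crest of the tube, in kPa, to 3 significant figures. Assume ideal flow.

P_top = 37.7 kPa

Bernoulli surface→outlet gives ½v² = g·h_out, so v = √(2·9.8·3.74) = 8.56 m/s.
Continuity keeps v the same throughout the tube; from surface to crest, P_atm + 0 = P_top + ½ρv² + ρg·h_top.
P_top = 99660 − ½·921·8.56² − 921·9.8·3.12 = 37700 Pa.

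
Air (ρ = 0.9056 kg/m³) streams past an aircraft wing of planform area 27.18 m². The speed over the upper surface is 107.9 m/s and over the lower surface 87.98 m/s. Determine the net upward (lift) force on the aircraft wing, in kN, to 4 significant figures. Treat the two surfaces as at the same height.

F ≈ 48.02 kN

From P + ½ρv² = const at equal height, P_low − P_up = ½ρ(v_up² − v_low²).
ΔP = ½·0.9056·(107.9² − 87.98²) = 1767 Pa.
Lift = ΔP · A = 1767 × 27.18 = 48020 N.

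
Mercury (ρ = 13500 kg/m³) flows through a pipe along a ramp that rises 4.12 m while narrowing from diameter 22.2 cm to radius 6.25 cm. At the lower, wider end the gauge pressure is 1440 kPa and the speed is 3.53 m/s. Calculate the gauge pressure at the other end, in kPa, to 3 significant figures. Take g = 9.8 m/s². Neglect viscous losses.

Continuity gives A₁v₁ = A₂v₂, so v₂ = (387 cm²)/(123 cm²) × 3.53 m/s = 11.1 m/s.
Bernoulli: P₁ + ½ρv₁² + ρg h₁ = P₂ + ½ρv₂² + ρg h₂, so P₂ = P₁ + ½ρ(v₁² − v₂²) − ρg(h₂ − h₁).
P₂ = 1440000 + ½·13500·(3.53² − 11.1²) − 13500·9.8·(+4.12) = 1440000 + (-753000) − (545000) = 142000 Pa.

142 kPa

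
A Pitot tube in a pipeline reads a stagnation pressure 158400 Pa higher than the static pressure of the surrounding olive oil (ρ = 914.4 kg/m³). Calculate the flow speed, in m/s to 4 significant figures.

The dynamic pressure equals the rise in static pressure at the stagnation point: ΔP = ½ρv².
v = √(2ΔP/ρ) = √(2·158400/914.4) = 18.61 m/s.

v ≈ 18.61 m/s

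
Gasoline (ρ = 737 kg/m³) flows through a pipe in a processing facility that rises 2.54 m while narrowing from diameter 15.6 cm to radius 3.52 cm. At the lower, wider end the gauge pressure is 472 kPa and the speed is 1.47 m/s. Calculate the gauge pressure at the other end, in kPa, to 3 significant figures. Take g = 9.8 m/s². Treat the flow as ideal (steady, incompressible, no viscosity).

The volume flow rate is constant, so v₂ = (A₁/A₂)v₁ = (191/38.9)·1.47 = 7.22 m/s.
Bernoulli: P₁ + ½ρv₁² + ρg h₁ = P₂ + ½ρv₂² + ρg h₂, so P₂ = P₁ + ½ρ(v₁² − v₂²) − ρg(h₂ − h₁).
P₂ = 472000 + ½·737·(1.47² − 7.22²) − 737·9.8·(+2.54) = 472000 + (-18400) − (18300) = 435000 Pa.

435 kPa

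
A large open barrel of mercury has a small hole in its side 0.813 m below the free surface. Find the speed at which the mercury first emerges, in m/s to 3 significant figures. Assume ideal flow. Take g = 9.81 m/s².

With the surface at rest and both surface and jet at atmospheric pressure, Bernoulli gives ρg h = ½ρv², so v = √(2gh) = √(2·9.81·0.813) = 3.99 m/s.

v ≈ 3.99 m/s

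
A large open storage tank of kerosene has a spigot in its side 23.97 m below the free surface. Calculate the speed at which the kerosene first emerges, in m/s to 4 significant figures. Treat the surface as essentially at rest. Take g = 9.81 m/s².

With the surface at rest and both surface and jet at atmospheric pressure, Bernoulli gives ρg h = ½ρv², so v = √(2gh) = √(2·9.81·23.97) = 21.69 m/s.

v ≈ 21.69 m/s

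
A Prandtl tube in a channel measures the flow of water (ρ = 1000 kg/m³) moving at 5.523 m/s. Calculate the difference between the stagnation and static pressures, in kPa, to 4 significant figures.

15.25 kPa

The dynamic pressure equals the rise in static pressure at the stagnation point: ΔP = ½ρv².
ΔP = ½·1000·5.523² = 15250 Pa.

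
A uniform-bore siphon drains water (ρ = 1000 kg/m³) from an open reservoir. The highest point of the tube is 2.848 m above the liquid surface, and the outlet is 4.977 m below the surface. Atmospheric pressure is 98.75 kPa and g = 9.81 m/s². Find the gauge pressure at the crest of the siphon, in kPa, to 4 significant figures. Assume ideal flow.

From the surface to the outlet (both open to atmosphere, surface at rest): v = √(2g·h_out) = √(2·9.81·4.977) = 9.882 m/s.
Continuity keeps v the same throughout the tube; from surface to crest, P_atm + 0 = P_top + ½ρv² + ρg·h_top.
P_top = 98750 − ½·1000·9.882² − 1000·9.81·2.848 = 21990 Pa. So P_gauge = P_top − P_atm = -76760 Pa.

P_gauge ≈ -76.76 kPa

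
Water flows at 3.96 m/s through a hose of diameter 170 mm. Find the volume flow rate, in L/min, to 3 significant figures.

Q = A·v = 0.0227 m² × 3.96 m/s = 0.0899 m³/s.
Converting: 0.0899 m³/s × 60000 = 5390 L/min.

Q ≈ 5390 L/min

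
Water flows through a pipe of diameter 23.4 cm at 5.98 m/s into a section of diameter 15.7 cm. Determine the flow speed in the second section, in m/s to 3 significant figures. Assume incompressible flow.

13.3 m/s

Mass conservation (A₁v₁ = A₂v₂) gives v₂ = 5.98 × 430/194 = 13.3 m/s.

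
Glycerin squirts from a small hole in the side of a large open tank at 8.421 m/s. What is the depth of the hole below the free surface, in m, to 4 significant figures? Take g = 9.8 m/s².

3.618 m

Torricelli: v = √(2gh), so h = v²/(2g).
h = 8.421²/(2·9.8) = 70.91/19.60 = 3.618 m.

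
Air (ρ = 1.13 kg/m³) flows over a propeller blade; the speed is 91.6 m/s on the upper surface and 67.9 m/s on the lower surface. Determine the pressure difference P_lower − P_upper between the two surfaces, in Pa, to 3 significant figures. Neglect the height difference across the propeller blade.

ΔP ≈ 2140 Pa

The pressure is lower where the speed is higher: ΔP = ½ρ(v_up² − v_low²).
ΔP = ½·1.13·(91.6² − 67.9²) = 2140 Pa.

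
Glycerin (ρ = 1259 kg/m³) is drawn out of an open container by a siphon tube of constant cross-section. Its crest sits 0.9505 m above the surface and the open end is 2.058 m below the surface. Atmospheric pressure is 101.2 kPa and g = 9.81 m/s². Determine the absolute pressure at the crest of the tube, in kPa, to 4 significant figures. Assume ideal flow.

P_top ≈ 64.04 kPa

Bernoulli surface→outlet gives ½v² = g·h_out, so v = √(2·9.81·2.058) = 6.354 m/s.
With constant cross-section the crest speed equals v; applying Bernoulli from the surface up to the crest, P_top = P_atm − ½ρv² − ρg·h_top.
P_top = 101200 − ½·1259·6.354² − 1259·9.81·0.9505 = 64040 Pa.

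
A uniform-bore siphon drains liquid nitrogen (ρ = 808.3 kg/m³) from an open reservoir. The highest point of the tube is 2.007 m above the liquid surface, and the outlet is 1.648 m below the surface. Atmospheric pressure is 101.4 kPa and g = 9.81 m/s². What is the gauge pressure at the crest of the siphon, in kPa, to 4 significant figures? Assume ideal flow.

Bernoulli surface→outlet gives ½v² = g·h_out, so v = √(2·9.81·1.648) = 5.686 m/s.
With constant cross-section the crest speed equals v; applying Bernoulli from the surface up to the crest, P_top = P_atm − ½ρv² − ρg·h_top.
P_top = 101400 − ½·808.3·5.686² − 808.3·9.81·2.007 = 72420 Pa. So P_gauge = P_top − P_atm = -28980 Pa.

-28.98 kPa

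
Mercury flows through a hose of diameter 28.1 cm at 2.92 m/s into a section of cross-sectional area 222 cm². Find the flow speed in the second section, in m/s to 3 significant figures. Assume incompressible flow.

8.16 m/s

Mass conservation (A₁v₁ = A₂v₂) gives v₂ = 2.92 × 620/222 = 8.16 m/s.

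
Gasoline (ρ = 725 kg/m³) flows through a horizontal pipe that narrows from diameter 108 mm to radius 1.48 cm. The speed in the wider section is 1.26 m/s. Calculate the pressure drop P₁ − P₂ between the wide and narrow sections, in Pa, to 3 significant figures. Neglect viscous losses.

Mass conservation (A₁v₁ = A₂v₂) gives v₂ = 1.26 × 91.6/6.88 = 16.8 m/s.
Bernoulli (h₁ = h₂): P₁ − P₂ = ½ρ(v₂² − v₁²).
P₁ − P₂ = ½·725·(16.8² − 1.26²) = ½·725·280 = 101000 Pa.

ΔP ≈ 101000 Pa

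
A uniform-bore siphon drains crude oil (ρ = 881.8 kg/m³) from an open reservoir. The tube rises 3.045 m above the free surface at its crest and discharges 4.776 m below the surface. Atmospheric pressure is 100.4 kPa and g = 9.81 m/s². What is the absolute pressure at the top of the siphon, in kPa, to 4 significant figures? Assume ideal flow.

Bernoulli surface→outlet gives ½v² = g·h_out, so v = √(2·9.81·4.776) = 9.680 m/s.
The bore is uniform, so the speed at the crest is the same v. Bernoulli surface→crest: P_atm = P_top + ½ρv² + ρg·h_top.
P_top = 100400 − ½·881.8·9.680² − 881.8·9.81·3.045 = 32740 Pa.

P_top = 32.74 kPa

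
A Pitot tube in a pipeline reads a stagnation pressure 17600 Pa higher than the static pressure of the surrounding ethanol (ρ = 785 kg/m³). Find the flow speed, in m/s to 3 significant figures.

Bernoulli between the free stream and the stagnation point: ½ρv² = P_stag − P_static.
v = √(2ΔP/ρ) = √(2·17600/785) = 6.70 m/s.

v ≈ 6.70 m/s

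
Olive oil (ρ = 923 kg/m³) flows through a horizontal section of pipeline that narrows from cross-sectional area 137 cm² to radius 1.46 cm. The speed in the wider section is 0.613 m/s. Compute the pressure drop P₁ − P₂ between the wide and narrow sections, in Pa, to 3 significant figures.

Continuity gives A₁v₁ = A₂v₂, so v₂ = (137 cm²)/(6.70 cm²) × 0.613 m/s = 12.5 m/s.
Bernoulli (h₁ = h₂): P₁ − P₂ = ½ρ(v₂² − v₁²).
P₁ − P₂ = ½·923·(12.5² − 0.613²) = ½·923·157 = 72400 Pa.

72400 Pa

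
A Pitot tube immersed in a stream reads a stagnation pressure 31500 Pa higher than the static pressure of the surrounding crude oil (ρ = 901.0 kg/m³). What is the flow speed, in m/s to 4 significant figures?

The dynamic pressure equals the rise in static pressure at the stagnation point: ΔP = ½ρv².
v = √(2ΔP/ρ) = √(2·31500/901.0) = 8.362 m/s.

v ≈ 8.362 m/s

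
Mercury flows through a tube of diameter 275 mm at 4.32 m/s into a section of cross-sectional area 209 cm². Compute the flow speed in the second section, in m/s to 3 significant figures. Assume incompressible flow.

Mass conservation (A₁v₁ = A₂v₂) gives v₂ = 4.32 × 594/209 = 12.3 m/s.

v₂ ≈ 12.3 m/s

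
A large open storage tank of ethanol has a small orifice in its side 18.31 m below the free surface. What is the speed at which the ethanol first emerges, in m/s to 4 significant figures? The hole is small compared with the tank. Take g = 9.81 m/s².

18.95 m/s

The surface is effectively still and both ends are open, so ½v² = gh and v = √(2·9.81·18.31) = 18.95 m/s.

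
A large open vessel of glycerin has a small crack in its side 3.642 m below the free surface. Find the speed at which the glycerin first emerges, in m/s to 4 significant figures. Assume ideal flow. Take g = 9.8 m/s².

8.449 m/s

Torricelli's result v = √(2gh) gives v = √(2·9.8·3.642) = 8.449 m/s.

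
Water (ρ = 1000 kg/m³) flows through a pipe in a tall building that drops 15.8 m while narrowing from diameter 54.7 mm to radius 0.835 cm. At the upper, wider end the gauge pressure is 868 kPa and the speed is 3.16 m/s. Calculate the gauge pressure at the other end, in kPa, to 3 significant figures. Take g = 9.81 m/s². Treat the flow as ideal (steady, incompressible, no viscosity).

P₂ ≈ 453 kPa

Continuity gives A₁v₁ = A₂v₂, so v₂ = (23.5 cm²)/(2.19 cm²) × 3.16 m/s = 33.9 m/s.
Applying Bernoulli between the two ends and solving for P₂: P₂ = P₁ + ½ρ(v₁² − v₂²) − ρgΔh.
P₂ = 868000 + ½·1000·(3.16² − 33.9²) − 1000·9.81·(−15.8) = 868000 + (-570000) − (-155000) = 453000 Pa.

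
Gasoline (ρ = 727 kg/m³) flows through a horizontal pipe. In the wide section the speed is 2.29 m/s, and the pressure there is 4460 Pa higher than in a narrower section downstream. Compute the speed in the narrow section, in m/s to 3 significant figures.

Along the level pipe P + ½ρv² is conserved, hence v₂² = v₁² + 2(P₁ − P₂)/ρ.
v₂ = √(2.29² + 2·4460/727) = √(5.24 + 12.3) = 4.18 m/s.

v₂ = 4.18 m/s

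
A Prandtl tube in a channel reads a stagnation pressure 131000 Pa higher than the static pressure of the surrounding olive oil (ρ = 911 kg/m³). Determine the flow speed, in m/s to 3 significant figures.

The dynamic pressure equals the rise in static pressure at the stagnation point: ΔP = ½ρv².
v = √(2ΔP/ρ) = √(2·131000/911) = 17.0 m/s.

17.0 m/s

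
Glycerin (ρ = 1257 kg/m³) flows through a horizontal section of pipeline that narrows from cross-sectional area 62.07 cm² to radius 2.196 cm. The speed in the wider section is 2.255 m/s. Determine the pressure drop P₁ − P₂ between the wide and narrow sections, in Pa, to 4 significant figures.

The volume flow rate is constant, so v₂ = (A₁/A₂)v₁ = (62.07/15.15)·2.255 = 9.239 m/s.
Bernoulli (h₁ = h₂): P₁ − P₂ = ½ρ(v₂² − v₁²).
P₁ − P₂ = ½·1257·(9.239² − 2.255²) = ½·1257·80.27 = 50450 Pa.

50450 Pa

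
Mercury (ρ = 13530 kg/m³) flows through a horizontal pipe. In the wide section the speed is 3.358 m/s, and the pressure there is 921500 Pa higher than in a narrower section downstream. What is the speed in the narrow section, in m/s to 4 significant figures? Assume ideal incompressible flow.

v₂ = 12.14 m/s

Along the level pipe P + ½ρv² is conserved, hence v₂² = v₁² + 2(P₁ − P₂)/ρ.
v₂ = √(3.358² + 2·921500/13530) = √(11.28 + 136.2) = 12.14 m/s.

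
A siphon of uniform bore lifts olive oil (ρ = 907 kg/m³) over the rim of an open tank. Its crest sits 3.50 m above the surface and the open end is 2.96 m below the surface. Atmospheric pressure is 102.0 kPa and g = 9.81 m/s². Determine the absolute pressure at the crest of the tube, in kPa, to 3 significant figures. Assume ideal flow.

P_top = 44.5 kPa

Bernoulli surface→outlet gives ½v² = g·h_out, so v = √(2·9.81·2.96) = 7.62 m/s.
With constant cross-section the crest speed equals v; applying Bernoulli from the surface up to the crest, P_top = P_atm − ½ρv² − ρg·h_top.
P_top = 102000 − ½·907·7.62² − 907·9.81·3.50 = 44500 Pa.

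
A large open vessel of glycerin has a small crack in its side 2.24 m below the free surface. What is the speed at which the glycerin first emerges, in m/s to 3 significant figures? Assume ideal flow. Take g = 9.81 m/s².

Torricelli's result v = √(2gh) gives v = √(2·9.81·2.24) = 6.63 m/s.

6.63 m/s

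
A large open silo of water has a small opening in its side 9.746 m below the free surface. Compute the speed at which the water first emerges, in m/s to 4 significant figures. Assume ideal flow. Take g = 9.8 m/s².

v ≈ 13.82 m/s

Torricelli's result v = √(2gh) gives v = √(2·9.8·9.746) = 13.82 m/s.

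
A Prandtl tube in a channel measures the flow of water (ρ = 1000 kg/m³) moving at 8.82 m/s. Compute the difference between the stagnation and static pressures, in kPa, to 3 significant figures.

ΔP ≈ 38.9 kPa

At the stagnation point the flow is brought to rest, so Bernoulli gives P_stag − P_static = ½ρv².
ΔP = ½·1000·8.82² = 38900 Pa.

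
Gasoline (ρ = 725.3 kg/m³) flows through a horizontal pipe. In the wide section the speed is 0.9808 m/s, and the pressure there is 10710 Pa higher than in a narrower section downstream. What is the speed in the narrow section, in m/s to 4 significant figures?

With h₁ = h₂, rearranging Bernoulli gives v₂ = √(v₁² + 2ΔP/ρ).
v₂ = √(0.9808² + 2·10710/725.3) = √(0.9620 + 29.53) = 5.522 m/s.

v₂ = 5.522 m/s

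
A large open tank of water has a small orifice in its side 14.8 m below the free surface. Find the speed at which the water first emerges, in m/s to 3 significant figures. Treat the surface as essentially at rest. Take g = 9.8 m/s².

Torricelli's result v = √(2gh) gives v = √(2·9.8·14.8) = 17.0 m/s.

v ≈ 17.0 m/s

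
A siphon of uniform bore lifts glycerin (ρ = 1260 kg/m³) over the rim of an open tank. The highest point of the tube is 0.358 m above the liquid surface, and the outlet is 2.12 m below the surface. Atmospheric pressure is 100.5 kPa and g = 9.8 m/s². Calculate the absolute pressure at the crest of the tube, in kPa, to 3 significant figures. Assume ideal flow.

69.9 kPa

From the surface to the outlet (both open to atmosphere, surface at rest): v = √(2g·h_out) = √(2·9.8·2.12) = 6.45 m/s.
Continuity keeps v the same throughout the tube; from surface to crest, P_atm + 0 = P_top + ½ρv² + ρg·h_top.
P_top = 100500 − ½·1260·6.45² − 1260·9.8·0.358 = 69900 Pa.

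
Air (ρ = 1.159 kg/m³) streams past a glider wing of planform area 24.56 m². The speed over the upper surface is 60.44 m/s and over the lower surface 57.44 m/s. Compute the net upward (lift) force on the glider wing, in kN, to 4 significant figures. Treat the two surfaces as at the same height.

F ≈ 5.033 kN

With equal heights on the two surfaces, Bernoulli gives P_lower − P_upper = ½ρ(v_upper² − v_lower²).
ΔP = ½·1.159·(60.44² − 57.44²) = 204.9 Pa.
Lift = ΔP · A = 204.9 × 24.56 = 5033 N.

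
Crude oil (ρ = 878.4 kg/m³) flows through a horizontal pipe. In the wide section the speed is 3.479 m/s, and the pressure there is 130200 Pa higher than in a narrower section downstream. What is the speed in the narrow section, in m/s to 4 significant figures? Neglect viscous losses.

With h₁ = h₂, rearranging Bernoulli gives v₂ = √(v₁² + 2ΔP/ρ).
v₂ = √(3.479² + 2·130200/878.4) = √(12.10 + 296.4) = 17.57 m/s.

17.57 m/s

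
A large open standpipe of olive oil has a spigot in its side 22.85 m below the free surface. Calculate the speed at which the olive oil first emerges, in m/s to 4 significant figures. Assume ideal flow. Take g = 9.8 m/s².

v = 21.16 m/s

Bernoulli from surface to hole (P equal, v_surface ≈ 0): v = √(2gh) = √(2×9.8×22.85) = 21.16 m/s.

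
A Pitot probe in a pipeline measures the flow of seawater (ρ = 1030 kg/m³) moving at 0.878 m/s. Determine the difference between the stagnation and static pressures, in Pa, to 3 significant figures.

ΔP ≈ 397 Pa

Bernoulli between the free stream and the stagnation point: ½ρv² = P_stag − P_static.
ΔP = ½·1030·0.878² = 397 Pa.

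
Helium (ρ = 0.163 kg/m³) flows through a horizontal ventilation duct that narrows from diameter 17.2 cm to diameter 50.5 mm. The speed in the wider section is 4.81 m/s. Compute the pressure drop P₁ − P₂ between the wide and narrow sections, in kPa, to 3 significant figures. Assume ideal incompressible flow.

By continuity, v₂ = v₁·A₁/A₂ = 4.81·(232/20.0) = 55.8 m/s.
Along the horizontal streamline, P + ½ρv² is constant.
P₁ − P₂ = ½·0.163·(55.8² − 4.81²) = ½·0.163·3090 = 252 Pa.

ΔP ≈ 0.252 kPa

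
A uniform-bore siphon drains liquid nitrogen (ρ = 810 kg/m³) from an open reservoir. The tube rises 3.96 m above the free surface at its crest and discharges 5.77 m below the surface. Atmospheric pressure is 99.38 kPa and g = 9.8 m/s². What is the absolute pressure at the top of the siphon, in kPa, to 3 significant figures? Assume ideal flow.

P_top = 22.1 kPa

Bernoulli surface→outlet gives ½v² = g·h_out, so v = √(2·9.8·5.77) = 10.6 m/s.
Continuity keeps v the same throughout the tube; from surface to crest, P_atm + 0 = P_top + ½ρv² + ρg·h_top.
P_top = 99380 − ½·810·10.6² − 810·9.8·3.96 = 22100 Pa.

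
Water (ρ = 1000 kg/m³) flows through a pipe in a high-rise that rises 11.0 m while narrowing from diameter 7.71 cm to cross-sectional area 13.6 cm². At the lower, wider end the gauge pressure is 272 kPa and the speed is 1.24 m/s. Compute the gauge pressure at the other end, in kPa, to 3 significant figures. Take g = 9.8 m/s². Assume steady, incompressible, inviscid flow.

Continuity gives A₁v₁ = A₂v₂, so v₂ = (46.7 cm²)/(13.6 cm²) × 1.24 m/s = 4.26 m/s.
Bernoulli: P₁ + ½ρv₁² + ρg h₁ = P₂ + ½ρv₂² + ρg h₂, so P₂ = P₁ + ½ρ(v₁² − v₂²) − ρg(h₂ − h₁).
P₂ = 272000 + ½·1000·(1.24² − 4.26²) − 1000·9.8·(+11.0) = 272000 + (-8290) − (108000) = 156000 Pa.

P₂ ≈ 156 kPa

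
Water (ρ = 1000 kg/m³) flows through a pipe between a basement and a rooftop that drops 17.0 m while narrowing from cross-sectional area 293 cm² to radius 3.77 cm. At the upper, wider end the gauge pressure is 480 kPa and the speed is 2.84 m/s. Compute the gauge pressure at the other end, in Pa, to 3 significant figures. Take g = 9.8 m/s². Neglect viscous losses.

P₂ ≈ 477000 Pa

By continuity, v₂ = v₁·A₁/A₂ = 2.84·(293/44.7) = 18.6 m/s.
Energy conservation along the streamline gives P₂ = P₁ − ½ρ(v₂² − v₁²) − ρg(h₂ − h₁).
P₂ = 480000 + ½·1000·(2.84² − 18.6²) − 1000·9.8·(−17.0) = 480000 + (-170000) − (-167000) = 477000 Pa.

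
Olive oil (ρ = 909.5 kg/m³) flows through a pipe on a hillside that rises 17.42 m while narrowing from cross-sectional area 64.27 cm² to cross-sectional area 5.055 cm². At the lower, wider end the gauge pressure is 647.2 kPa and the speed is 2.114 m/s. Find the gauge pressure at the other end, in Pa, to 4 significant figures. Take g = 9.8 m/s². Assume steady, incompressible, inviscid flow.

By continuity, v₂ = v₁·A₁/A₂ = 2.114·(64.27/5.055) = 26.88 m/s.
Applying Bernoulli between the two ends and solving for P₂: P₂ = P₁ + ½ρ(v₁² − v₂²) − ρgΔh.
P₂ = 647200 + ½·909.5·(2.114² − 26.88²) − 909.5·9.8·(+17.42) = 647200 + (-326500) − (155300) = 165400 Pa.

165400 Pa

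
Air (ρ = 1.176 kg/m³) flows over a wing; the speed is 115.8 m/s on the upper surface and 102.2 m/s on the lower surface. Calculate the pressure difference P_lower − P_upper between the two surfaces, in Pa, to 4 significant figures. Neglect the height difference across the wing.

1743 Pa

With negligible Δh, P + ½ρv² is constant, so P_low − P_up = ½ρ(v_up² − v_low²).
ΔP = ½·1.176·(115.8² − 102.2²) = 1743 Pa.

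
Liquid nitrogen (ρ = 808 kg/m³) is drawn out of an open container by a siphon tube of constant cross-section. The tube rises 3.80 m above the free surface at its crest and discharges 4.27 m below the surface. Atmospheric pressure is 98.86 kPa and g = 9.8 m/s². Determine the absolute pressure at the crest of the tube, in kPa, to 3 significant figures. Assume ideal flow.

35.0 kPa

Bernoulli surface→outlet gives ½v² = g·h_out, so v = √(2·9.8·4.27) = 9.15 m/s.
Continuity keeps v the same throughout the tube; from surface to crest, P_atm + 0 = P_top + ½ρv² + ρg·h_top.
P_top = 98860 − ½·808·9.15² − 808·9.8·3.80 = 35000 Pa.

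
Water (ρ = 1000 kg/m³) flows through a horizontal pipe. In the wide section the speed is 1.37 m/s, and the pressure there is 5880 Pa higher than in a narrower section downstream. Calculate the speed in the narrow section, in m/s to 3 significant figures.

With h₁ = h₂, rearranging Bernoulli gives v₂ = √(v₁² + 2ΔP/ρ).
v₂ = √(1.37² + 2·5880/1000) = √(1.88 + 11.8) = 3.69 m/s.

v₂ = 3.69 m/s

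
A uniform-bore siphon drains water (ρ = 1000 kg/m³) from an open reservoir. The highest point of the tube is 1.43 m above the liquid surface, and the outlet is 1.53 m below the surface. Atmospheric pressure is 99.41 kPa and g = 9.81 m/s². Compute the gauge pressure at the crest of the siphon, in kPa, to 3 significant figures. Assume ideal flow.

P_gauge ≈ -29.0 kPa

From the surface to the outlet (both open to atmosphere, surface at rest): v = √(2g·h_out) = √(2·9.81·1.53) = 5.48 m/s.
Continuity keeps v the same throughout the tube; from surface to crest, P_atm + 0 = P_top + ½ρv² + ρg·h_top.
P_top = 99410 − ½·1000·5.48² − 1000·9.81·1.43 = 70400 Pa. So P_gauge = P_top − P_atm = -29000 Pa.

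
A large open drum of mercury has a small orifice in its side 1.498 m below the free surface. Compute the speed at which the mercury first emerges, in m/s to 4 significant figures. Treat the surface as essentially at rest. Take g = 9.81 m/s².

5.421 m/s

Bernoulli from surface to hole (P equal, v_surface ≈ 0): v = √(2gh) = √(2×9.81×1.498) = 5.421 m/s.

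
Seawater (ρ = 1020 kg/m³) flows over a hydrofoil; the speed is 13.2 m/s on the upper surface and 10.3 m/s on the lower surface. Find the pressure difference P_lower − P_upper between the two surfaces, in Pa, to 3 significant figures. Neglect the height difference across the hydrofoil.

Bernoulli (same height): P_lower − P_upper = ½ρ(v_upper² − v_lower²).
ΔP = ½·1020·(13.2² − 10.3²) = 34800 Pa.

ΔP = 34800 Pa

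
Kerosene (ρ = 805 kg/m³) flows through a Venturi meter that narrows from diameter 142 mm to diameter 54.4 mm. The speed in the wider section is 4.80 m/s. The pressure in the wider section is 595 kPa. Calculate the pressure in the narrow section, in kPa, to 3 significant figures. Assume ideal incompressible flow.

The volume flow rate is constant, so v₂ = (A₁/A₂)v₁ = (158/23.2)·4.80 = 32.7 m/s.
The pipe is horizontal, so Bernoulli reduces to P₁ + ½ρv₁² = P₂ + ½ρv₂².
P₂ = P₁ − ½ρ(v₂² − v₁²) = 595000 − ½·805·(32.7² − 4.80²) = 595000 − 421000 = 174000 Pa.

P₂ = 174 kPa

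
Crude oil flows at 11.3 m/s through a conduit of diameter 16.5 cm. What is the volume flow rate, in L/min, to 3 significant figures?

14500 L/min

Q = A·v = 0.0214 m² × 11.3 m/s = 0.242 m³/s.
Converting: 0.242 m³/s × 60000 = 14500 L/min.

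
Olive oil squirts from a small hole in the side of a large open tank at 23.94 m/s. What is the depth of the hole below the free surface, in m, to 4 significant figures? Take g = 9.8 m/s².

For a small hole in a large open tank, ½v² = gh, giving h = v²/(2g).
h = 23.94²/(2·9.8) = 573.1/19.60 = 29.24 m.

h ≈ 29.24 m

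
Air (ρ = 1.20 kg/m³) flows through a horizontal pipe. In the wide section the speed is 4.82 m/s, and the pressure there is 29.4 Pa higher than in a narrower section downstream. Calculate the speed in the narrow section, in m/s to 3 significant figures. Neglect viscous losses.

8.50 m/s

Along the level pipe P + ½ρv² is conserved, hence v₂² = v₁² + 2(P₁ − P₂)/ρ.
v₂ = √(4.82² + 2·29.4/1.20) = √(23.2 + 49.0) = 8.50 m/s.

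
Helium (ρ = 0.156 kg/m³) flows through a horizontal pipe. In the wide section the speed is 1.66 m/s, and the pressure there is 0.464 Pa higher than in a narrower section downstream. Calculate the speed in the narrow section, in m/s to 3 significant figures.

v₂ = 2.95 m/s

Horizontal Bernoulli: P₁ + ½ρv₁² = P₂ + ½ρv₂², so v₂² = v₁² + 2(P₁ − P₂)/ρ.
v₂ = √(1.66² + 2·0.464/0.156) = √(2.76 + 5.95) = 2.95 m/s.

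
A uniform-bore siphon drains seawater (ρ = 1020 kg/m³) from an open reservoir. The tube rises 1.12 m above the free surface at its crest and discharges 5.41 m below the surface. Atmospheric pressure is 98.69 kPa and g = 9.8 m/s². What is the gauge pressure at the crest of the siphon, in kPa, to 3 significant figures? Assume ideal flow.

The outlet speed comes from Torricelli: v = √(2g·5.41) = 10.3 m/s.
Continuity keeps v the same throughout the tube; from surface to crest, P_atm + 0 = P_top + ½ρv² + ρg·h_top.
P_top = 98690 − ½·1020·10.3² − 1020·9.8·1.12 = 33400 Pa. So P_gauge = P_top − P_atm = -65300 Pa.

P_gauge ≈ -65.3 kPa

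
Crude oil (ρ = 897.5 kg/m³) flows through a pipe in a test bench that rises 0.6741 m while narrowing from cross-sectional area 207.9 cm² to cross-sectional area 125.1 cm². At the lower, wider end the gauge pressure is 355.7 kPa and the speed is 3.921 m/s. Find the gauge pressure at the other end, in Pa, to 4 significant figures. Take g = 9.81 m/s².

Mass conservation (A₁v₁ = A₂v₂) gives v₂ = 3.921 × 207.9/125.1 = 6.516 m/s.
Bernoulli: P₁ + ½ρv₁² + ρg h₁ = P₂ + ½ρv₂² + ρg h₂, so P₂ = P₁ + ½ρ(v₁² − v₂²) − ρg(h₂ − h₁).
P₂ = 355700 + ½·897.5·(3.921² − 6.516²) − 897.5·9.81·(+0.6741) = 355700 + (-12160) − (5935) = 337600 Pa.

337600 Pa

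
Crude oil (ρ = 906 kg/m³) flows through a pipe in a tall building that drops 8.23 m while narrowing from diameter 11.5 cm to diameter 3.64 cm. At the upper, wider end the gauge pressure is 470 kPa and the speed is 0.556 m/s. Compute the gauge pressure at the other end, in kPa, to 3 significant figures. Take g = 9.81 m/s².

The volume flow rate is constant, so v₂ = (A₁/A₂)v₁ = (104/10.4)·0.556 = 5.55 m/s.
Bernoulli: P₁ + ½ρv₁² + ρg h₁ = P₂ + ½ρv₂² + ρg h₂, so P₂ = P₁ + ½ρ(v₁² − v₂²) − ρg(h₂ − h₁).
P₂ = 470000 + ½·906·(0.556² − 5.55²) − 906·9.81·(−8.23) = 470000 + (-13800) − (-73100) = 529000 Pa.

P₂ = 529 kPa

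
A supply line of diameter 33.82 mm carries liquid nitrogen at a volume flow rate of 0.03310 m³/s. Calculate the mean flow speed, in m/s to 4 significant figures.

Q = 0.03310 m³/s = 0.03310 m³/s.
v = Q/A = 0.03310 / 0.0008983 = 36.85 m/s.

v ≈ 36.85 m/s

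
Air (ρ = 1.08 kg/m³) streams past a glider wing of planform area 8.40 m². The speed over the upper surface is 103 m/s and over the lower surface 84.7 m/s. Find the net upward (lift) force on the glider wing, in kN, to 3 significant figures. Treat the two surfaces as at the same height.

The faster flow above has the lower pressure; Bernoulli (same height) gives ΔP = ½ρ(v_up² − v_low²).
ΔP = ½·1.08·(103² − 84.7²) = 1850 Pa.
Lift = ΔP · A = 1850 × 8.40 = 15600 N.

15.6 kN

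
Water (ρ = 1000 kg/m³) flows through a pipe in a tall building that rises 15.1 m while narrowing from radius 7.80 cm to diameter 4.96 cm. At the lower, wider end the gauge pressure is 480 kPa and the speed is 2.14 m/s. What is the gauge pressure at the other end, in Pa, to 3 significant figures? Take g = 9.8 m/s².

110000 Pa

Continuity gives A₁v₁ = A₂v₂, so v₂ = (191 cm²)/(19.3 cm²) × 2.14 m/s = 21.2 m/s.
Applying Bernoulli between the two ends and solving for P₂: P₂ = P₁ + ½ρ(v₁² − v₂²) − ρgΔh.
P₂ = 480000 + ½·1000·(2.14² − 21.2²) − 1000·9.8·(+15.1) = 480000 + (-222000) − (148000) = 110000 Pa.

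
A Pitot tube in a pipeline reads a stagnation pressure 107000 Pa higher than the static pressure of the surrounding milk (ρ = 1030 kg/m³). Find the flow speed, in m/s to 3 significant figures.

v ≈ 14.4 m/s

At the stagnation point the flow is brought to rest, so Bernoulli gives P_stag − P_static = ½ρv².
v = √(2ΔP/ρ) = √(2·107000/1030) = 14.4 m/s.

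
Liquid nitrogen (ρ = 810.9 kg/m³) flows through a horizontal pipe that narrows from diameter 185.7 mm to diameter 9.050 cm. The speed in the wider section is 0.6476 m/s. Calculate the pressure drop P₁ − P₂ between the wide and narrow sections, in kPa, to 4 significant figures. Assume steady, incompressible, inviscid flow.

ΔP ≈ 2.844 kPa

Continuity gives A₁v₁ = A₂v₂, so v₂ = (270.8 cm²)/(64.33 cm²) × 0.6476 m/s = 2.727 m/s.
The pipe is horizontal, so Bernoulli reduces to P₁ + ½ρv₁² = P₂ + ½ρv₂².
P₁ − P₂ = ½·810.9·(2.727² − 0.6476²) = ½·810.9·7.015 = 2844 Pa.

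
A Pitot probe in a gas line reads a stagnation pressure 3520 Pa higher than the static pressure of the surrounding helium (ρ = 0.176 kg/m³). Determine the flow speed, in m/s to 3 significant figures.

v ≈ 200 m/s

Bernoulli between the free stream and the stagnation point: ½ρv² = P_stag − P_static.
v = √(2ΔP/ρ) = √(2·3520/0.176) = 200 m/s.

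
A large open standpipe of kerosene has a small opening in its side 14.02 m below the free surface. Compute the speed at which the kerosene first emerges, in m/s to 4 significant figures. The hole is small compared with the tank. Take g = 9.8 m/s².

The surface is effectively still and both ends are open, so ½v² = gh and v = √(2·9.8·14.02) = 16.58 m/s.

v ≈ 16.58 m/s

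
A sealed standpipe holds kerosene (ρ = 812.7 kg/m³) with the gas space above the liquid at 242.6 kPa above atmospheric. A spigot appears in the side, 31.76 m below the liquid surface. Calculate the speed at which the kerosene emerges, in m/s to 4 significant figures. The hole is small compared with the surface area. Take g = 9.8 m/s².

v ≈ 34.92 m/s

Take point 1 at the surface (v₁ ≈ 0) and point 2 at the hole (at atmospheric pressure). Bernoulli: P₁ + ρg h = P_atm + ½ρv₂².
With P₁ − P_atm = 242600 Pa, v₂ = √(2gh + 2ΔP/ρ) = √(2·9.8·31.76 + 2·242600/812.7) = 34.92 m/s.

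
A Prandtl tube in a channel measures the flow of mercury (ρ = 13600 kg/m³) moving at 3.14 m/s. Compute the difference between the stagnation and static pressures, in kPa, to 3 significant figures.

At the stagnation point the flow is brought to rest, so Bernoulli gives P_stag − P_static = ½ρv².
ΔP = ½·13600·3.14² = 67000 Pa.

ΔP ≈ 67.0 kPa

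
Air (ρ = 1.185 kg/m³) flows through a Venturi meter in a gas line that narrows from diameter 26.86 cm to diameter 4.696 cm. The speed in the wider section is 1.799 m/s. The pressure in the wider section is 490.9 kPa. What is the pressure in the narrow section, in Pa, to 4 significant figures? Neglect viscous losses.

P₂ = 488800 Pa

Mass conservation (A₁v₁ = A₂v₂) gives v₂ = 1.799 × 566.6/17.32 = 58.86 m/s.
Bernoulli (h₁ = h₂): P₁ − P₂ = ½ρ(v₂² − v₁²).
P₂ = P₁ − ½ρ(v₂² − v₁²) = 490900 − ½·1.185·(58.86² − 1.799²) = 490900 − 2050 = 488800 Pa.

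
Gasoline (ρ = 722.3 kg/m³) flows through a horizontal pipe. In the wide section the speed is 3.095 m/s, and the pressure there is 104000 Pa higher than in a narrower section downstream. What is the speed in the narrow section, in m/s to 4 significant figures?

Horizontal Bernoulli: P₁ + ½ρv₁² = P₂ + ½ρv₂², so v₂² = v₁² + 2(P₁ − P₂)/ρ.
v₂ = √(3.095² + 2·104000/722.3) = √(9.579 + 288.0) = 17.25 m/s.

v₂ = 17.25 m/s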